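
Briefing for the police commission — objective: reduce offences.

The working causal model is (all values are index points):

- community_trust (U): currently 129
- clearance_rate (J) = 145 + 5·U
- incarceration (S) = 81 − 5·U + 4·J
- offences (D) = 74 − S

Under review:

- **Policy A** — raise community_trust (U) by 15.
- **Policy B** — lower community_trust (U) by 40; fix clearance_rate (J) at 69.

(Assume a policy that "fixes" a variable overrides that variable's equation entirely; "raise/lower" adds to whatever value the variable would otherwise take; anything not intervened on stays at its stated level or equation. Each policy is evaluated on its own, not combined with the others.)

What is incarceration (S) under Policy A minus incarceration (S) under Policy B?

2909

Policy A (U + 15):
  U = 129 + 15 = 144
  J = 145 + 5·144 = 865
  S = 81 − 5·144 + 4·865 = 2821
Policy B (U − 40, J := 69):
  U = 129 − 40 = 89
  J = 69
  S = 81 − 5·89 + 4·69 = -88
S: 2821 − (-88) = 2909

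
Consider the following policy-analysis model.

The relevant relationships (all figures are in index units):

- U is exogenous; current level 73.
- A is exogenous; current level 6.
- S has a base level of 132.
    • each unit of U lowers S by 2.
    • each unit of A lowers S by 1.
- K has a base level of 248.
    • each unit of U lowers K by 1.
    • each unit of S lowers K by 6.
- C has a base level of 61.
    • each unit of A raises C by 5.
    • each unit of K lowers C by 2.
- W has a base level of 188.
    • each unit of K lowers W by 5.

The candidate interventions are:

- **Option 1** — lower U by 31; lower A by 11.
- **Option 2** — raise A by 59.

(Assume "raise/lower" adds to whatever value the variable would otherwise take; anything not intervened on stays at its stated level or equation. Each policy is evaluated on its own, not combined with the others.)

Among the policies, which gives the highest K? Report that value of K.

649

Option 1 (U − 31, A − 11):
  U = 73 − 31 = 42
  A = 6 − 11 = -5
  S = 132 − 2·42 − (-5) = 53
  K = 248 − 42 − 6·53 = -112
Option 2 (A + 59):
  U = 73
  A = 6 + 59 = 65
  S = 132 − 2·73 − 65 = -79
  K = 248 − 73 − 6·(-79) = 649
Comparing — Option 1: K=-112, Option 2: K=649. Highest is 649 (Option 2).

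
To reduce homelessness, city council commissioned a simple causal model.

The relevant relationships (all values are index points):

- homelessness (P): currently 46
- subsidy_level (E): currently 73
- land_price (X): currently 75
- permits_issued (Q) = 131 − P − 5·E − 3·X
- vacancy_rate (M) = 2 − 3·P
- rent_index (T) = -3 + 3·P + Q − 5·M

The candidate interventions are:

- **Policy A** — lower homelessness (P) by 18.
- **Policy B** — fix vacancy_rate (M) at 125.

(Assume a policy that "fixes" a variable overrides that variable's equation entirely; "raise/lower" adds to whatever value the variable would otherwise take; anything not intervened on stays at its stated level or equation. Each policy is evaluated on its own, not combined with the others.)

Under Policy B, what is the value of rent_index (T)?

-995

Policy B (M := 125):
  P = 46
  E = 73
  X = 75
  Q = 131 − 46 − 5·73 − 3·75 = -505
  M = 125
  T = -3 + 3·46 + (-505) − 5·125 = -995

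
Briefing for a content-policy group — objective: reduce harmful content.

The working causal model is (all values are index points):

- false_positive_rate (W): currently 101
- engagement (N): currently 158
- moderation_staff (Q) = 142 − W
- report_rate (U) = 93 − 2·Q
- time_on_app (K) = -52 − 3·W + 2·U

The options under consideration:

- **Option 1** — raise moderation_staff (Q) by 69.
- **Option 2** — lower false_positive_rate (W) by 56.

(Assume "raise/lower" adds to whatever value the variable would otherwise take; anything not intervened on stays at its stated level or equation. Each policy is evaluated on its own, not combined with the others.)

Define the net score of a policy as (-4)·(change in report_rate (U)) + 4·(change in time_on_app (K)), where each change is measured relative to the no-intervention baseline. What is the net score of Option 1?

Baseline:
  W = 101
  Q = 142 − 101 = 41
  U = 93 − 2·41 = 11
  K = -52 − 3·101 + 2·11 = -333
Option 1 (Q + 69):
  W = 101
  Q = 142 − 101 (+69 from intervention) = 110
  U = 93 − 2·110 = -127
  K = -52 − 3·101 + 2·(-127) = -609
ΔU = -127 − 11 = -138; ΔK = -609 − (-333) = -276
Score = (-4)·(-138) + 4·(-276) = -552

-552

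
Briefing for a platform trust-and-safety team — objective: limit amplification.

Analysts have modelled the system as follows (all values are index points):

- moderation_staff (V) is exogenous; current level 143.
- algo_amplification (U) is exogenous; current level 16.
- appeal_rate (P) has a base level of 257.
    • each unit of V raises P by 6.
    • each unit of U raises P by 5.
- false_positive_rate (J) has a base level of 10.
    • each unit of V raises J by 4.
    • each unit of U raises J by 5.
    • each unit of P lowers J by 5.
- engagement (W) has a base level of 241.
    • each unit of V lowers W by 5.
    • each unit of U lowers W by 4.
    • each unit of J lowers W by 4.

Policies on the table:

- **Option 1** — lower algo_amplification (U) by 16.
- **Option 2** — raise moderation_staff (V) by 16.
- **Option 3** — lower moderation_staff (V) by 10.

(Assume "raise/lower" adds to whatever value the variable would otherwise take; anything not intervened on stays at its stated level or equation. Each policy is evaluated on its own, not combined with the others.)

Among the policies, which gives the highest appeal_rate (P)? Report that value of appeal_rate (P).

Option 1 (U − 16):
  V = 143
  U = 16 − 16 = 0
  P = 257 + 6·143 + 5·0 = 1115
Option 2 (V + 16):
  V = 143 + 16 = 159
  U = 16
  P = 257 + 6·159 + 5·16 = 1291
Option 3 (V − 10):
  V = 143 − 10 = 133
  U = 16
  P = 257 + 6·133 + 5·16 = 1135
Comparing — Option 1: P=1115, Option 2: P=1291, Option 3: P=1135. Highest is 1291 (Option 2).

1291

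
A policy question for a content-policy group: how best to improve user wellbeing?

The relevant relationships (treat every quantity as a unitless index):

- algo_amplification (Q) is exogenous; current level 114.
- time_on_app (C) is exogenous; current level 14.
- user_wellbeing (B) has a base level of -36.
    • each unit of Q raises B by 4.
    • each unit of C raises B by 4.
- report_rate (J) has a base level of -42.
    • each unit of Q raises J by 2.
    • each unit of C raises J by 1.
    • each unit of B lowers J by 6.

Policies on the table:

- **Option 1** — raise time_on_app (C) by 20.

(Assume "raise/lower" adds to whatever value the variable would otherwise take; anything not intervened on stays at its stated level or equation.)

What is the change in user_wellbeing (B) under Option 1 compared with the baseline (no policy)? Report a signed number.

80

Baseline:
  Q = 114
  C = 14
  B = -36 + 4·114 + 4·14 = 476
Option 1 (C + 20):
  Q = 114
  C = 14 + 20 = 34
  B = -36 + 4·114 + 4·34 = 556
Change in B: 556 − 476 = 80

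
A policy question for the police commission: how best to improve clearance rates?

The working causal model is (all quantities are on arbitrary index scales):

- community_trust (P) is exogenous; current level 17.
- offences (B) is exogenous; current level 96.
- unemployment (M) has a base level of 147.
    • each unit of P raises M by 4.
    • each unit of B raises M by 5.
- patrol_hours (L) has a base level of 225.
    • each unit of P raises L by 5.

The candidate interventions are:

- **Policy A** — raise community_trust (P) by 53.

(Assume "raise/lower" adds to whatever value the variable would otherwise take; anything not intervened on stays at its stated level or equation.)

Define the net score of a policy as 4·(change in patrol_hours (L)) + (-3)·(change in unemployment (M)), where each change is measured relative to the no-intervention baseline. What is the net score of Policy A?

424

Baseline:
  P = 17
  B = 96
  M = 147 + 4·17 + 5·96 = 695
  L = 225 + 5·17 = 310
Policy A (P + 53):
  P = 17 + 53 = 70
  B = 96
  M = 147 + 4·70 + 5·96 = 907
  L = 225 + 5·70 = 575
ΔL = 575 − 310 = 265; ΔM = 907 − 695 = 212
Score = 4·265 + (-3)·212 = 424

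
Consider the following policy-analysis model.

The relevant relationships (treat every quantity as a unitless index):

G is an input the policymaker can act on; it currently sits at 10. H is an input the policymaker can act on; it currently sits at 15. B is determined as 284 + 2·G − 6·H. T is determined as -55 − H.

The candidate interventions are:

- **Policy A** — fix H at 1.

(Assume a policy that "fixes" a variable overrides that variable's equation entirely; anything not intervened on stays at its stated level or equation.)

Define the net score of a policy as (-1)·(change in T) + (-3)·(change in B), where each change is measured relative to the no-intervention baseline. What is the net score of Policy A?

Baseline:
  G = 10
  H = 15
  B = 284 + 2·10 − 6·15 = 214
  T = -55 − 15 = -70
Policy A (H := 1):
  G = 10
  H = 1
  B = 284 + 2·10 − 6·1 = 298
  T = -55 − 1 = -56
ΔT = -56 − (-70) = 14; ΔB = 298 − 214 = 84
Score = (-1)·14 + (-3)·84 = -266

-266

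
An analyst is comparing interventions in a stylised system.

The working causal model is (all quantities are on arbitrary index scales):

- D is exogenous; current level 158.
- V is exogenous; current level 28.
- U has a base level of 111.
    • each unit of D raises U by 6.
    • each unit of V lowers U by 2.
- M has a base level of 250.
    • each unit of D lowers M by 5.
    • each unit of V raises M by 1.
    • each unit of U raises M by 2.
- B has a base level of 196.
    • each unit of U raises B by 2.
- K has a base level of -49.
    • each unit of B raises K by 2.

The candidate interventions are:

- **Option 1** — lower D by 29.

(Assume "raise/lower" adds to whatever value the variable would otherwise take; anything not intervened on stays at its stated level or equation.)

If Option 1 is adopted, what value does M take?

1291

Option 1 (D − 29):
  D = 158 − 29 = 129
  V = 28
  U = 111 + 6·129 − 2·28 = 829
  M = 250 − 5·129 + 28 + 2·829 = 1291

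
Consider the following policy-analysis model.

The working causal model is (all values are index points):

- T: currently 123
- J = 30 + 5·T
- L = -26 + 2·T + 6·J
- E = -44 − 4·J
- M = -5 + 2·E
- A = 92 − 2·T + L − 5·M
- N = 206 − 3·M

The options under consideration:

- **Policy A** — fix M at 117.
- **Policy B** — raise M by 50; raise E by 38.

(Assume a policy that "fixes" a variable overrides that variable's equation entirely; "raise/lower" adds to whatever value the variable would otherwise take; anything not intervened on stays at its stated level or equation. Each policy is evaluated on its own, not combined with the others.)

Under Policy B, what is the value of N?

Policy B (M + 50, E + 38):
  T = 123
  J = 30 + 5·123 = 645
  E = -44 − 4·645 (+38 from intervention) = -2586
  M = -5 + 2·(-2586) (+50 from intervention) = -5127
  N = 206 − 3·(-5127) = 15587

15587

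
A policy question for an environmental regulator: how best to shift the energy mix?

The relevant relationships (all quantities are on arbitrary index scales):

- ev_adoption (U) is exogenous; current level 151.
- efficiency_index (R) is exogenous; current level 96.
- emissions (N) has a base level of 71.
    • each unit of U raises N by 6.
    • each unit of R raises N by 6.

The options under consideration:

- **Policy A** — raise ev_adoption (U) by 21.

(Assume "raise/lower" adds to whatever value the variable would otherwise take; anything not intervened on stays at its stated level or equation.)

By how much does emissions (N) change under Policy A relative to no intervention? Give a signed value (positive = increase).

Baseline:
  U = 151
  R = 96
  N = 71 + 6·151 + 6·96 = 1553
Policy A (U + 21):
  U = 151 + 21 = 172
  R = 96
  N = 71 + 6·172 + 6·96 = 1679
Change in N: 1679 − 1553 = 126

126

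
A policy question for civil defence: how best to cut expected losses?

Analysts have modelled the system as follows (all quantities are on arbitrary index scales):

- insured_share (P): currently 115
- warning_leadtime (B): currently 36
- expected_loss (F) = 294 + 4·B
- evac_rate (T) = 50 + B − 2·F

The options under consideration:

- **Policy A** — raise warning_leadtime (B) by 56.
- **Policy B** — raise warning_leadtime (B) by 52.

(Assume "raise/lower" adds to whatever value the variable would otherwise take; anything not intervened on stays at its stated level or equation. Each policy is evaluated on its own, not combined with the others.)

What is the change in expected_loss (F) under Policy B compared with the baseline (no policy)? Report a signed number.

Baseline:
  B = 36
  F = 294 + 4·36 = 438
Policy B (B + 52):
  B = 36 + 52 = 88
  F = 294 + 4·88 = 646
Change in F: 646 − 438 = 208

208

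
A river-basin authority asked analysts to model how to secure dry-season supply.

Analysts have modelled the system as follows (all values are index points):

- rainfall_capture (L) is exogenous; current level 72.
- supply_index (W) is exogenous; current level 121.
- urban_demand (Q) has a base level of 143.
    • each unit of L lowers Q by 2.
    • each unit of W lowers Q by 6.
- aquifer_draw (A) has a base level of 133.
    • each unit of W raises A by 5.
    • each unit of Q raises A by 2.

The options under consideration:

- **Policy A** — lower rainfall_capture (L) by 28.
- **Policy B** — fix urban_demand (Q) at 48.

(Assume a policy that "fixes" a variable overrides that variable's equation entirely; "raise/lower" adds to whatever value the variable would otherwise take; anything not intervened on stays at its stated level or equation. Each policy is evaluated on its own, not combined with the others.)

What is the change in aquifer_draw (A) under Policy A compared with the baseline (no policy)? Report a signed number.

Baseline:
  L = 72
  W = 121
  Q = 143 − 2·72 − 6·121 = -727
  A = 133 + 5·121 + 2·(-727) = -716
Policy A (L − 28):
  L = 72 − 28 = 44
  W = 121
  Q = 143 − 2·44 − 6·121 = -671
  A = 133 + 5·121 + 2·(-671) = -604
Change in A: -604 − (-716) = 112

112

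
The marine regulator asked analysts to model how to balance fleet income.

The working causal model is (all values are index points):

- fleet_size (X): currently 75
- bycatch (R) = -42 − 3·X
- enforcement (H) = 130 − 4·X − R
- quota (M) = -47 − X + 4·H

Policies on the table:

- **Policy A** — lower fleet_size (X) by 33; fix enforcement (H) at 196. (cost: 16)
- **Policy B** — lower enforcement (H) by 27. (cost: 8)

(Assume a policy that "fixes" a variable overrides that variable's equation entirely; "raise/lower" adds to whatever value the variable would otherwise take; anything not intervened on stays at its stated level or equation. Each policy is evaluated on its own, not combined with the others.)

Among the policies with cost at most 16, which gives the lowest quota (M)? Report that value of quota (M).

158

Policy A (X − 33, H := 196):
  X = 75 − 33 = 42
  R = -42 − 3·42 = -168
  H = 196
  M = -47 − 42 + 4·196 = 695
Policy B (H − 27):
  X = 75
  R = -42 − 3·75 = -267
  H = 130 − 4·75 − (-267) (−27 from intervention) = 70
  M = -47 − 75 + 4·70 = 158
Comparing — Policy A: M=695, Policy B: M=158. Lowest is 158 (Policy B).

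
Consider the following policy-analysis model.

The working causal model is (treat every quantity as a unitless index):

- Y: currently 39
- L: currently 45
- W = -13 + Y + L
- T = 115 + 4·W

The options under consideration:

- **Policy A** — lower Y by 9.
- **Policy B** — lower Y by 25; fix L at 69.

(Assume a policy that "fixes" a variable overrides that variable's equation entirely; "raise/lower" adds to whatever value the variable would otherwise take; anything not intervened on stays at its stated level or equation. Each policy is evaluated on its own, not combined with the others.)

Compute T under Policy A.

363

Policy A (Y − 9):
  Y = 39 − 9 = 30
  L = 45
  W = -13 + 30 + 45 = 62
  T = 115 + 4·62 = 363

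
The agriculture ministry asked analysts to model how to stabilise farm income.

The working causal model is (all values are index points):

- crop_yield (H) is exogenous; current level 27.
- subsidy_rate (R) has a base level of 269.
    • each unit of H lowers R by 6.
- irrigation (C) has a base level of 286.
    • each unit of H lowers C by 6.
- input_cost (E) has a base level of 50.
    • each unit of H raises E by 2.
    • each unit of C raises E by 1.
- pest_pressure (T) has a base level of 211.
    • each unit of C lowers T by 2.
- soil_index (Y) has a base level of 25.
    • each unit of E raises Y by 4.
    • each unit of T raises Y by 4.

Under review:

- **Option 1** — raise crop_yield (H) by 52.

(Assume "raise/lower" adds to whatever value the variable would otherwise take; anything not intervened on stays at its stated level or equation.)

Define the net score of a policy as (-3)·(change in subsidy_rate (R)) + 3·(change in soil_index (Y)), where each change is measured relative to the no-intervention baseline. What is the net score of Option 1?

Baseline:
  H = 27
  R = 269 − 6·27 = 107
  C = 286 − 6·27 = 124
  E = 50 + 2·27 + 124 = 228
  T = 211 − 2·124 = -37
  Y = 25 + 4·228 + 4·(-37) = 789
Option 1 (H + 52):
  H = 27 + 52 = 79
  R = 269 − 6·79 = -205
  C = 286 − 6·79 = -188
  E = 50 + 2·79 + (-188) = 20
  T = 211 − 2·(-188) = 587
  Y = 25 + 4·20 + 4·587 = 2453
ΔR = -205 − 107 = -312; ΔY = 2453 − 789 = 1664
Score = (-3)·(-312) + 3·1664 = 5928

5928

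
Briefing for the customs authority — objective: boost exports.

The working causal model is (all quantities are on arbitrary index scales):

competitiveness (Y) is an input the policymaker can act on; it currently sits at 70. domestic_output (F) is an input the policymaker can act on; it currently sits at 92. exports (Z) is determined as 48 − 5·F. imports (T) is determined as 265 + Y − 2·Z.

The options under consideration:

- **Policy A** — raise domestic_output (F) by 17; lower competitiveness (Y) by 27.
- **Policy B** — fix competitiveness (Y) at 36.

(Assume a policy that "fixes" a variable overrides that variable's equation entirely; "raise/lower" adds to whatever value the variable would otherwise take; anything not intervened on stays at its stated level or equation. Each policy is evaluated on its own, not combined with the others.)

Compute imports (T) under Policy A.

1302

Policy A (F + 17, Y − 27):
  Y = 70 − 27 = 43
  F = 92 + 17 = 109
  Z = 48 − 5·109 = -497
  T = 265 + 43 − 2·(-497) = 1302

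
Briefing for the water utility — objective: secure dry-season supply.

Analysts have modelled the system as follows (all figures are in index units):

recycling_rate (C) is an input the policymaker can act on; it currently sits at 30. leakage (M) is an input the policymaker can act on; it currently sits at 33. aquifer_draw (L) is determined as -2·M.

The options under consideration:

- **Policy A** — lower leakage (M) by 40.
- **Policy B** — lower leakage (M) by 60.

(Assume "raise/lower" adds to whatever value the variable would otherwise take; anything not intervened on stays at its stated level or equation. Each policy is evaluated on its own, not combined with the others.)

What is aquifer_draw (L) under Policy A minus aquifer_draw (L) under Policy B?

-40

Policy A (M − 40):
  M = 33 − 40 = -7
  L = 0 − 2·(-7) = 14
Policy B (M − 60):
  M = 33 − 60 = -27
  L = 0 − 2·(-27) = 54
L: 14 − 54 = -40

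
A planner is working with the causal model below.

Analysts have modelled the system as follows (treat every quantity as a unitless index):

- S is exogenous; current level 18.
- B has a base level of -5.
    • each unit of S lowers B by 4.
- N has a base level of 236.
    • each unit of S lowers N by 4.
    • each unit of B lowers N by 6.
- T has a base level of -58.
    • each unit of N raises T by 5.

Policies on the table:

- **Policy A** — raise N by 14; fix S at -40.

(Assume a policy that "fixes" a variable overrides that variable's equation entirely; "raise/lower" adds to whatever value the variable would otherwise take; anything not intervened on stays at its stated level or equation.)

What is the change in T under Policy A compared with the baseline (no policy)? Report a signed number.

Baseline:
  S = 18
  B = -5 − 4·18 = -77
  N = 236 − 4·18 − 6·(-77) = 626
  T = -58 + 5·626 = 3072
Policy A (N + 14, S := -40):
  S = -40
  B = -5 − 4·(-40) = 155
  N = 236 − 4·(-40) − 6·155 (+14 from intervention) = -520
  T = -58 + 5·(-520) = -2658
Change in T: -2658 − 3072 = -5730

-5730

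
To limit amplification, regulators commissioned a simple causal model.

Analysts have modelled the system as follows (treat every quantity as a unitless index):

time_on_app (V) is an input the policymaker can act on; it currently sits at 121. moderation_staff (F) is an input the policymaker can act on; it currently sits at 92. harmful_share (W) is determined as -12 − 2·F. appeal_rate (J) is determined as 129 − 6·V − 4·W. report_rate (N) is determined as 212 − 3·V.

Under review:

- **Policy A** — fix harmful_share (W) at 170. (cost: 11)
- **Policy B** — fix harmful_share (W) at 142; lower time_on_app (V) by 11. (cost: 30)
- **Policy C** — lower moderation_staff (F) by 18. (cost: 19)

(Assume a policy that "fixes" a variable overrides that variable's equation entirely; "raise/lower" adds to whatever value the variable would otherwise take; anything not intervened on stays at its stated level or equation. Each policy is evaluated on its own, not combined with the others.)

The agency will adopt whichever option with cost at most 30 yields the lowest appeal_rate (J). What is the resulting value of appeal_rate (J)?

Policy A (W := 170):
  V = 121
  F = 92
  W = 170
  J = 129 − 6·121 − 4·170 = -1277
Policy B (W := 142, V − 11):
  V = 121 − 11 = 110
  F = 92
  W = 142
  J = 129 − 6·110 − 4·142 = -1099
Policy C (F − 18):
  V = 121
  F = 92 − 18 = 74
  W = -12 − 2·74 = -160
  J = 129 − 6·121 − 4·(-160) = 43
Comparing — Policy A: J=-1277, Policy B: J=-1099, Policy C: J=43. Lowest is -1277 (Policy A).

-1277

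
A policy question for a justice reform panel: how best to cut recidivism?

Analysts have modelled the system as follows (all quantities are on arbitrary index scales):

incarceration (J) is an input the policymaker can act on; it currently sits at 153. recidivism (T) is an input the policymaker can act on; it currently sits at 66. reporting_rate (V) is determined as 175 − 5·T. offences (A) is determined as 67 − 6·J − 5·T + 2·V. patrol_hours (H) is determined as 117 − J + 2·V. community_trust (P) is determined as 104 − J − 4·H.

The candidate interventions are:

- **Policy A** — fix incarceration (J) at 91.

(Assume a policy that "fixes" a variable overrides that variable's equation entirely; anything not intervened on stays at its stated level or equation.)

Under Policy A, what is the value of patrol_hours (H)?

-284

Policy A (J := 91):
  J = 91
  T = 66
  V = 175 − 5·66 = -155
  H = 117 − 91 + 2·(-155) = -284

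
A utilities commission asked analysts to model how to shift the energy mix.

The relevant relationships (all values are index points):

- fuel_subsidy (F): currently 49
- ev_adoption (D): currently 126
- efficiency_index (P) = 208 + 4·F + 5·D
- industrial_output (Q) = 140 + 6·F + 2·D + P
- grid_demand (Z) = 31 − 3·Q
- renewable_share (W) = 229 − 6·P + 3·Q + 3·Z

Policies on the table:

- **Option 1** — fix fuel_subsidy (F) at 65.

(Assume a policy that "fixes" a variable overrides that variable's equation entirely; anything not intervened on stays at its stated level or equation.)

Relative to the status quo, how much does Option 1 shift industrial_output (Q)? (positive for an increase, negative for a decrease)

Baseline:
  F = 49
  D = 126
  P = 208 + 4·49 + 5·126 = 1034
  Q = 140 + 6·49 + 2·126 + 1034 = 1720
Option 1 (F := 65):
  F = 65
  D = 126
  P = 208 + 4·65 + 5·126 = 1098
  Q = 140 + 6·65 + 2·126 + 1098 = 1880
Change in Q: 1880 − 1720 = 160

160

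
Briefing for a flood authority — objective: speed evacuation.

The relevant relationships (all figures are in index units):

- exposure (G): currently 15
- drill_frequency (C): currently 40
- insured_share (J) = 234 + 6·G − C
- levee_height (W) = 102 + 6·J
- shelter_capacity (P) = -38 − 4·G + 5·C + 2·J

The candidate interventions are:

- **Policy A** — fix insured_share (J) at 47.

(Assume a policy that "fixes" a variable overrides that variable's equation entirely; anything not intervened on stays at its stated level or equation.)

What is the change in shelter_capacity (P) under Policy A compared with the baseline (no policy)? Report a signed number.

Baseline:
  G = 15
  C = 40
  J = 234 + 6·15 − 40 = 284
  P = -38 − 4·15 + 5·40 + 2·284 = 670
Policy A (J := 47):
  G = 15
  C = 40
  J = 47
  P = -38 − 4·15 + 5·40 + 2·47 = 196
Change in P: 196 − 670 = -474

-474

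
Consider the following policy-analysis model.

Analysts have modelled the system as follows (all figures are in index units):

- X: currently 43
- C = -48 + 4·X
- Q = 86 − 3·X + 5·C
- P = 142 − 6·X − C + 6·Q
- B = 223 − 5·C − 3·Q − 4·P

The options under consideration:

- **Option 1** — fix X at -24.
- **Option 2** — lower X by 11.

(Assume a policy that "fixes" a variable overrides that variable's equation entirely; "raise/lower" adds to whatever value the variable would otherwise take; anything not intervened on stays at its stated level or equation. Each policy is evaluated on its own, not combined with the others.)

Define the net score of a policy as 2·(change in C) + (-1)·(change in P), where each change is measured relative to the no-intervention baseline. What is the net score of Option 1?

Baseline:
  X = 43
  C = -48 + 4·43 = 124
  Q = 86 − 3·43 + 5·124 = 577
  P = 142 − 6·43 − 124 + 6·577 = 3222
Option 1 (X := -24):
  X = -24
  C = -48 + 4·(-24) = -144
  Q = 86 − 3·(-24) + 5·(-144) = -562
  P = 142 − 6·(-24) − (-144) + 6·(-562) = -2942
ΔC = -144 − 124 = -268; ΔP = -2942 − 3222 = -6164
Score = 2·(-268) + (-1)·(-6164) = 5628

5628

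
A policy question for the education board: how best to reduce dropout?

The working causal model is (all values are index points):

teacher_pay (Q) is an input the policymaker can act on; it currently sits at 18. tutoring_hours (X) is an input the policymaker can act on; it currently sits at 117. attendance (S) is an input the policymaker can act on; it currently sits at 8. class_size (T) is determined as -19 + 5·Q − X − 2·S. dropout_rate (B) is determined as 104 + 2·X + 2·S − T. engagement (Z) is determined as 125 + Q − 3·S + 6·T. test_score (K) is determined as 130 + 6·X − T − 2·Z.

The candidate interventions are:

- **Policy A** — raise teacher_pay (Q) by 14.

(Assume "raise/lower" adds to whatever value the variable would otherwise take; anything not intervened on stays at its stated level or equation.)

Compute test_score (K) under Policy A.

462

Policy A (Q + 14):
  Q = 18 + 14 = 32
  X = 117
  S = 8
  T = -19 + 5·32 − 117 − 2·8 = 8
  Z = 125 + 32 − 3·8 + 6·8 = 181
  K = 130 + 6·117 − 8 − 2·181 = 462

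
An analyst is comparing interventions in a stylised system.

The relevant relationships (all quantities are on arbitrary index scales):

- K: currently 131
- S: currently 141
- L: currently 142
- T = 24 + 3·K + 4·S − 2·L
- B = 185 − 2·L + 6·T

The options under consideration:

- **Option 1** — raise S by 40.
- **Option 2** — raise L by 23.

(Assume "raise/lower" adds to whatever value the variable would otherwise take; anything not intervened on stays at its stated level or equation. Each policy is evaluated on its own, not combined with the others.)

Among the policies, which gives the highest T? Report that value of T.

Option 1 (S + 40):
  K = 131
  S = 141 + 40 = 181
  L = 142
  T = 24 + 3·131 + 4·181 − 2·142 = 857
Option 2 (L + 23):
  K = 131
  S = 141
  L = 142 + 23 = 165
  T = 24 + 3·131 + 4·141 − 2·165 = 651
Comparing — Option 1: T=857, Option 2: T=651. Highest is 857 (Option 1).

857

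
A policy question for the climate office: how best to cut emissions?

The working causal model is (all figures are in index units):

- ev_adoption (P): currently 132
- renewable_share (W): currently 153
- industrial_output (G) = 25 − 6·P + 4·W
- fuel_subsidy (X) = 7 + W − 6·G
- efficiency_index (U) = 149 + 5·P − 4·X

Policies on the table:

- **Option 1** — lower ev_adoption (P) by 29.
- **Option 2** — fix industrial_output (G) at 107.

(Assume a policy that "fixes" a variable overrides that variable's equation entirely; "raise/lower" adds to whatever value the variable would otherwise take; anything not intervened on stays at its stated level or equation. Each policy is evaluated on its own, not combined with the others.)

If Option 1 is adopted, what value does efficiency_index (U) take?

480

Option 1 (P − 29):
  P = 132 − 29 = 103
  W = 153
  G = 25 − 6·103 + 4·153 = 19
  X = 7 + 153 − 6·19 = 46
  U = 149 + 5·103 − 4·46 = 480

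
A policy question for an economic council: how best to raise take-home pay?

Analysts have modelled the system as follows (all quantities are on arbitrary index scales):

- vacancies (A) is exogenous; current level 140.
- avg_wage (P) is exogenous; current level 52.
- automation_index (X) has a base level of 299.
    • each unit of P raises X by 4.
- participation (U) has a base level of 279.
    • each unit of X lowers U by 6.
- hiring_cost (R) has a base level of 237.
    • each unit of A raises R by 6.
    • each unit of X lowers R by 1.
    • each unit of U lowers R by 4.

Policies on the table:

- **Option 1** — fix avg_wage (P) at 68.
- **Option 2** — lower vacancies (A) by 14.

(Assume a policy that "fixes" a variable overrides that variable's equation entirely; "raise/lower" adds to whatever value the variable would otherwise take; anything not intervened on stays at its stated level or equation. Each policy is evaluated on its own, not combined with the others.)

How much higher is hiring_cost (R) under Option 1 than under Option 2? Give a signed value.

1556

Option 1 (P := 68):
  A = 140
  P = 68
  X = 299 + 4·68 = 571
  U = 279 − 6·571 = -3147
  R = 237 + 6·140 − 571 − 4·(-3147) = 13094
Option 2 (A − 14):
  A = 140 − 14 = 126
  P = 52
  X = 299 + 4·52 = 507
  U = 279 − 6·507 = -2763
  R = 237 + 6·126 − 507 − 4·(-2763) = 11538
R: 13094 − 11538 = 1556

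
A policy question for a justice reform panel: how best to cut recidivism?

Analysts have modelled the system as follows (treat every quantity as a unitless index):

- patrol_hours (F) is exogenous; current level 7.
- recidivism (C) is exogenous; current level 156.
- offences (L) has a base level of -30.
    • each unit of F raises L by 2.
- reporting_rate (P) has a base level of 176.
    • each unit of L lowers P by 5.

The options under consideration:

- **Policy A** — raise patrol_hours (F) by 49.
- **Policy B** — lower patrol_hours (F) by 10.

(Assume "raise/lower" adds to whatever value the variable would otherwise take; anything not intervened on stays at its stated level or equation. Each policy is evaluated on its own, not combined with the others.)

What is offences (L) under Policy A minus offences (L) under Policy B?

Policy A (F + 49):
  F = 7 + 49 = 56
  L = -30 + 2·56 = 82
Policy B (F − 10):
  F = 7 − 10 = -3
  L = -30 + 2·(-3) = -36
L: 82 − (-36) = 118

118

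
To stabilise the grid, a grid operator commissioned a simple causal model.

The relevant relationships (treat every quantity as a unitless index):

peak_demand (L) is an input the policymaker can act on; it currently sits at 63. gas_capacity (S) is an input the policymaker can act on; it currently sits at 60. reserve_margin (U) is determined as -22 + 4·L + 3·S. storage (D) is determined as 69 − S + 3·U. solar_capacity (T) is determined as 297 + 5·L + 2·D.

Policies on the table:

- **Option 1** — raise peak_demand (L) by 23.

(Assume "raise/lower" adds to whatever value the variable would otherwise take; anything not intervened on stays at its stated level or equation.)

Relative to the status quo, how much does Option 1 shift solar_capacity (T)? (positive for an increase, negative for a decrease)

Baseline:
  L = 63
  S = 60
  U = -22 + 4·63 + 3·60 = 410
  D = 69 − 60 + 3·410 = 1239
  T = 297 + 5·63 + 2·1239 = 3090
Option 1 (L + 23):
  L = 63 + 23 = 86
  S = 60
  U = -22 + 4·86 + 3·60 = 502
  D = 69 − 60 + 3·502 = 1515
  T = 297 + 5·86 + 2·1515 = 3757
Change in T: 3757 − 3090 = 667

667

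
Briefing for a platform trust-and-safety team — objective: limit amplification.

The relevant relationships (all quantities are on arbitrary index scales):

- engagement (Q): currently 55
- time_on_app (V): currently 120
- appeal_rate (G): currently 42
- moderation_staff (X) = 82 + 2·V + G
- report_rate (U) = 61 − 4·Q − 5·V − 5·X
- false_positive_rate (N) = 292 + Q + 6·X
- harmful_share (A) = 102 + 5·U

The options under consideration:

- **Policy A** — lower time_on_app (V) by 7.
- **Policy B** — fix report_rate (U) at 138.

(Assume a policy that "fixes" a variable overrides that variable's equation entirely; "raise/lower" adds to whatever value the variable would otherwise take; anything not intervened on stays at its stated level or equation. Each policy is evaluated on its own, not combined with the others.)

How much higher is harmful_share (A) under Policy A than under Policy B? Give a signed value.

Policy A (V − 7):
  Q = 55
  V = 120 − 7 = 113
  G = 42
  X = 82 + 2·113 + 42 = 350
  U = 61 − 4·55 − 5·113 − 5·350 = -2474
  A = 102 + 5·(-2474) = -12268
Policy B (U := 138):
  Q = 55
  V = 120
  G = 42
  X = 82 + 2·120 + 42 = 364
  U = 138
  A = 102 + 5·138 = 792
A: -12268 − 792 = -13060

-13060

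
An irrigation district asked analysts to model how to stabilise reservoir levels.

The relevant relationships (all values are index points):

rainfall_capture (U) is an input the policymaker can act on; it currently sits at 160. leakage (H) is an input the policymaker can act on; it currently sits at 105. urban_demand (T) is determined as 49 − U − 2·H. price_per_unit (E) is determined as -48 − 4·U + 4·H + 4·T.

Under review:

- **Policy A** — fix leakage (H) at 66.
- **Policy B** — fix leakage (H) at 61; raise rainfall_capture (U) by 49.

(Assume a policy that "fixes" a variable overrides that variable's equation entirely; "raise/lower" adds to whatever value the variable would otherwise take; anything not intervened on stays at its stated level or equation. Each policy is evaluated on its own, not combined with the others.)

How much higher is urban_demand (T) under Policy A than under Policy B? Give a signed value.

39

Policy A (H := 66):
  U = 160
  H = 66
  T = 49 − 160 − 2·66 = -243
Policy B (H := 61, U + 49):
  U = 160 + 49 = 209
  H = 61
  T = 49 − 209 − 2·61 = -282
T: -243 − (-282) = 39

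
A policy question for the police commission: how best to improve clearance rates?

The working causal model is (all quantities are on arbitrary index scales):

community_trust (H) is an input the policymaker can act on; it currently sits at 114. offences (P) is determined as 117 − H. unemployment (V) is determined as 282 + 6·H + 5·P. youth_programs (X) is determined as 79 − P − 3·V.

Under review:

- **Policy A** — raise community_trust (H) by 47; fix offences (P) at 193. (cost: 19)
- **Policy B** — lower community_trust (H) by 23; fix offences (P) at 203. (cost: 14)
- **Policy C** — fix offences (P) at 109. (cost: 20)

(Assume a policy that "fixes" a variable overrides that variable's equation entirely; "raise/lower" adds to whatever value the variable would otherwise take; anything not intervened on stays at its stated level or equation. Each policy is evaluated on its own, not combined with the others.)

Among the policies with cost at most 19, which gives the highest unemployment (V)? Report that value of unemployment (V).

2213

Policy A (H + 47, P := 193):
  H = 114 + 47 = 161
  P = 193
  V = 282 + 6·161 + 5·193 = 2213
Policy B (H − 23, P := 203):
  H = 114 − 23 = 91
  P = 203
  V = 282 + 6·91 + 5·203 = 1843
Comparing — Policy A: V=2213, Policy B: V=1843. Highest is 2213 (Policy A).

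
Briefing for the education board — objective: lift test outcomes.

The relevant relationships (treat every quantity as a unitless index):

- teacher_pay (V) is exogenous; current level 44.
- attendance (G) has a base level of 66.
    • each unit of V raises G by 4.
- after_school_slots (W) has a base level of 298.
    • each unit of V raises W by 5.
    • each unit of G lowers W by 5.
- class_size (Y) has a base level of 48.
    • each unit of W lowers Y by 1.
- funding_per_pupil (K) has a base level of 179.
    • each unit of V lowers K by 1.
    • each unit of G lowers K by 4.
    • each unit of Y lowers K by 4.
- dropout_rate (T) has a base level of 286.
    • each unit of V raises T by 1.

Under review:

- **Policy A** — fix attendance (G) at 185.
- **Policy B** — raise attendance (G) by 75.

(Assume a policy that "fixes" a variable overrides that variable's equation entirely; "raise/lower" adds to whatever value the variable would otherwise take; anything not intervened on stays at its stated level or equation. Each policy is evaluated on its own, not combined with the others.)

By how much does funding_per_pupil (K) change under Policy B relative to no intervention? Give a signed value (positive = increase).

Baseline:
  V = 44
  G = 66 + 4·44 = 242
  W = 298 + 5·44 − 5·242 = -692
  Y = 48 − (-692) = 740
  K = 179 − 44 − 4·242 − 4·740 = -3793
Policy B (G + 75):
  V = 44
  G = 66 + 4·44 (+75 from intervention) = 317
  W = 298 + 5·44 − 5·317 = -1067
  Y = 48 − (-1067) = 1115
  K = 179 − 44 − 4·317 − 4·1115 = -5593
Change in K: -5593 − (-3793) = -1800

-1800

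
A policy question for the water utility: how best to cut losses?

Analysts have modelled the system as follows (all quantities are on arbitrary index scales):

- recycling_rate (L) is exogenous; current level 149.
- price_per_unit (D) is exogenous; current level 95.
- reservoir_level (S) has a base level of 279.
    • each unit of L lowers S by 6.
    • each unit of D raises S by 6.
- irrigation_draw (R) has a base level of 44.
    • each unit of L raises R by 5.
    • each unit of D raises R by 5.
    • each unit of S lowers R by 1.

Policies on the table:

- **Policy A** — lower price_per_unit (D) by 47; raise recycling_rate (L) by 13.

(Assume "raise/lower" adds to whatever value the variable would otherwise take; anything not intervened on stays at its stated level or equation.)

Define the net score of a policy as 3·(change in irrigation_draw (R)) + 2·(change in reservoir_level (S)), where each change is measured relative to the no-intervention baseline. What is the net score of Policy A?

Baseline:
  L = 149
  D = 95
  S = 279 − 6·149 + 6·95 = -45
  R = 44 + 5·149 + 5·95 − (-45) = 1309
Policy A (D − 47, L + 13):
  L = 149 + 13 = 162
  D = 95 − 47 = 48
  S = 279 − 6·162 + 6·48 = -405
  R = 44 + 5·162 + 5·48 − (-405) = 1499
ΔR = 1499 − 1309 = 190; ΔS = -405 − (-45) = -360
Score = 3·190 + 2·(-360) = -150

-150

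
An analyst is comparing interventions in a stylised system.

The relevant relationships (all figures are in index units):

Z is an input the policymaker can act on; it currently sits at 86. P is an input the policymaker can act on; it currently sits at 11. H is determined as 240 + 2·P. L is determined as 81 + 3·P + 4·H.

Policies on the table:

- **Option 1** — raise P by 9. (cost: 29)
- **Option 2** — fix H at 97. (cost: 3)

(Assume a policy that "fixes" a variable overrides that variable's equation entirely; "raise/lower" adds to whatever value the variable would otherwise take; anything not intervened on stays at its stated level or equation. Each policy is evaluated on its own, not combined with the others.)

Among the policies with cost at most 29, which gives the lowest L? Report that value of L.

Option 1 (P + 9):
  P = 11 + 9 = 20
  H = 240 + 2·20 = 280
  L = 81 + 3·20 + 4·280 = 1261
Option 2 (H := 97):
  P = 11
  H = 97
  L = 81 + 3·11 + 4·97 = 502
Comparing — Option 1: L=1261, Option 2: L=502. Lowest is 502 (Option 2).

502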